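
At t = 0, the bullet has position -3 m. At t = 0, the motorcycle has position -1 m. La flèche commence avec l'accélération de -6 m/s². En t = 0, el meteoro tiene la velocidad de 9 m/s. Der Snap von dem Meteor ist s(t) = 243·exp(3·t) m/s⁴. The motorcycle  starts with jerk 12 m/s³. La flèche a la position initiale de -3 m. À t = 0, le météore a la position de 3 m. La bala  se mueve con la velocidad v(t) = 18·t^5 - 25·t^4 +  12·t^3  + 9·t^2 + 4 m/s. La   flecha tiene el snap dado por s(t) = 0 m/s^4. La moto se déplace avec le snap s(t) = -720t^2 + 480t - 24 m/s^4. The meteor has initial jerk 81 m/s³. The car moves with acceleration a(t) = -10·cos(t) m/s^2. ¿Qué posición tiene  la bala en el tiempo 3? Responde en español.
Partiendo de la velocidad v(t) = 18·t^5 - 25·t^4 + 12·t^3 + 9·t^2 + 4, tomamos 1 antiderivada. La antiderivada de la velocidad es la posición. Usando x(0) = -3, obtenemos x(t) = 3·t^6 - 5·t^5 + 3·t^4 + 3·t^3 + 4·t - 3. Usando x(t) = 3·t^6 - 5·t^5 + 3·t^4 + 3·t^3 + 4·t - 3 y sustituyendo t = 3, encontramos x = 1305.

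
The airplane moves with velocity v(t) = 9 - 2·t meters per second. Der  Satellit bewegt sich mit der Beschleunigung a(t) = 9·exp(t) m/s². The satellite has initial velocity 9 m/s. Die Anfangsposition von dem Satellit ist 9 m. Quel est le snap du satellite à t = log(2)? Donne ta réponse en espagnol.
Para resolver esto, necesitamos tomar 2 derivadas de nuestra ecuación de la aceleración a(t) = 9·exp(t). La derivada de la aceleración da la sacudida: j(t) = 9·exp(t). Tomando d/dt de j(t), encontramos s(t) = 9·exp(t). Usando s(t) = 9·exp(t) y sustituyendo t = log(2), encontramos s = 18.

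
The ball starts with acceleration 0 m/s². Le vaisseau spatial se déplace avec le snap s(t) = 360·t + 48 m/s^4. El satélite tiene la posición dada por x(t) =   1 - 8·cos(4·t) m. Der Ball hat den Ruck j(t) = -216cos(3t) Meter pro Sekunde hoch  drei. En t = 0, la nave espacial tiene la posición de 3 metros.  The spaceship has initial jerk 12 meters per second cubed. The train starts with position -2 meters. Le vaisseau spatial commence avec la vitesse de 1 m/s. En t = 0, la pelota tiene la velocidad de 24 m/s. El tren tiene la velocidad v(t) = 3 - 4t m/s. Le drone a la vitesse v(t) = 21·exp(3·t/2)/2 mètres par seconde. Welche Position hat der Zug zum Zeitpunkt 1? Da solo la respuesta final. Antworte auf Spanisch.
En t = 1, x = -1.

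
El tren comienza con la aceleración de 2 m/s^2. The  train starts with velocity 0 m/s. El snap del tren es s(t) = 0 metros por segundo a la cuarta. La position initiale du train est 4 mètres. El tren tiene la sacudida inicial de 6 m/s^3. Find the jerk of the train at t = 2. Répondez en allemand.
Um dies zu lösen, müssen wir 1 Stammfunktion unserer Gleichung für den Snap s(t) = 0 finden. Durch Integration von dem Snap und Verwendung der Anfangsbedingung j(0) = 6, erhalten wir j(t) = 6. Aus der Gleichung für den Ruck j(t) = 6, setzen wir t = 2 ein und erhalten j = 6.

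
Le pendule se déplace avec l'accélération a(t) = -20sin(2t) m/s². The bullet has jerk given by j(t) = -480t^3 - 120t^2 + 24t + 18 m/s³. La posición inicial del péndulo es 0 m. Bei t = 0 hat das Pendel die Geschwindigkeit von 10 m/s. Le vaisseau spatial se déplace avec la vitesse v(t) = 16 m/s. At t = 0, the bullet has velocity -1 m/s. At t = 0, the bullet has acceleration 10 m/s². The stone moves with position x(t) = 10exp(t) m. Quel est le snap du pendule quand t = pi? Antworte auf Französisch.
Nous devons dériver notre équation de l'accélération a(t) = -20·sin(2·t) 2 fois. La dérivée de l'accélération donne le jerk: j(t) = -40·cos(2·t). En dérivant le jerk, nous obtenons le snap: s(t) = 80·sin(2·t). De l'équation du snap s(t) = 80·sin(2·t), nous substituons t = pi pour obtenir s = 0.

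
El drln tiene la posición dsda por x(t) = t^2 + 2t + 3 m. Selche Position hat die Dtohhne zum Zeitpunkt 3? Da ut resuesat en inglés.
From the given position equation x(t) = t^2 + 2·t + 3, we substitute t = 3 to get x = 18.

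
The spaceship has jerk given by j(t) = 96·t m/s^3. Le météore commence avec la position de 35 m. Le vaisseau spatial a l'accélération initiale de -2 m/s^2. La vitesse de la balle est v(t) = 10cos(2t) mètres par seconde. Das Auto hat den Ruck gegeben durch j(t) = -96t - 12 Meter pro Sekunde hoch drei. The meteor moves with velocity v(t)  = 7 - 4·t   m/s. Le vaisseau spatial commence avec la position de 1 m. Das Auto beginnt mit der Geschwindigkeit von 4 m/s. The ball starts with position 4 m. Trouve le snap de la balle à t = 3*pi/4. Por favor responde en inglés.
Starting from velocity v(t) = 10·cos(2·t), we take 3 derivatives. Differentiating velocity, we get acceleration: a(t) = -20·sin(2·t). The derivative of acceleration gives jerk: j(t) = -40·cos(2·t). Taking d/dt of j(t), we find s(t) = 80·sin(2·t). We have snap s(t) = 80·sin(2·t). Substituting t = 3*pi/4: s(3*pi/4) = -80.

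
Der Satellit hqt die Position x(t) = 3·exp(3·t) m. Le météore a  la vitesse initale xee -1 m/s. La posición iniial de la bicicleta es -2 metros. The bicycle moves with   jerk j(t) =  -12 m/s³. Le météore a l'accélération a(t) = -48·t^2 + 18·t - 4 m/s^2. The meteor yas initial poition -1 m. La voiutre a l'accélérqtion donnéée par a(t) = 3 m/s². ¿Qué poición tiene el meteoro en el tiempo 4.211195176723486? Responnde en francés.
Nous devons trouver l'intégrale de notre équation de l'accélération a(t) = -48·t^2 + 18·t - 4 2 fois. L'intégrale de l'accélération est la vitesse. En utilisant v(0) = -1, nous obtenons v(t) = -16·t^3 + 9·t^2 - 4·t - 1. En intégrant la vitesse et en utilisant la condition initiale x(0) = -1, nous obtenons x(t) = -4·t^4 + 3·t^3 - 2·t^2 - t - 1. De l'équation de la position x(t) = -4·t^4 + 3·t^3 - 2·t^2 - t - 1, nous substituons t = 4.211195176723486 pour obtenir x = -1074.63584374412.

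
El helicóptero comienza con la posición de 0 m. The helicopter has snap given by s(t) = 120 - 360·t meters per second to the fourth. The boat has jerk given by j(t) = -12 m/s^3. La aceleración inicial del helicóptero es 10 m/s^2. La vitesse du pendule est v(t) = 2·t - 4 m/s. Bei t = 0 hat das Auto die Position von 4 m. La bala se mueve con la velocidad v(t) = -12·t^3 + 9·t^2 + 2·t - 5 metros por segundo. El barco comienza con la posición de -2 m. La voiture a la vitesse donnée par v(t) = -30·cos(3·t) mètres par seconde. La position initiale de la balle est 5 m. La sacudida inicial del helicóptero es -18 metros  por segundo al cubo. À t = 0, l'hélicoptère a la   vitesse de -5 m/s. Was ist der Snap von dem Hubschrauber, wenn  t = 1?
Aus der Gleichung für den Snap s(t) = 120 - 360·t, setzen wir t = 1 ein und erhalten s = -240.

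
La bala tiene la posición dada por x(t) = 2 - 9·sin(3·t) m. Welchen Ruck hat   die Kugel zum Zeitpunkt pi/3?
Wir müssen unsere Gleichung für die Position x(t) = 2 - 9·sin(3·t) 3-mal ableiten. Mit d/dt von x(t) finden wir v(t) = -27·cos(3·t). Mit d/dt von v(t) finden wir a(t) = 81·sin(3·t). Die Ableitung von der Beschleunigung ergibt den Ruck: j(t) = 243·cos(3·t). Mit j(t) = 243·cos(3·t) und Einsetzen von t = pi/3, finden wir j = -243.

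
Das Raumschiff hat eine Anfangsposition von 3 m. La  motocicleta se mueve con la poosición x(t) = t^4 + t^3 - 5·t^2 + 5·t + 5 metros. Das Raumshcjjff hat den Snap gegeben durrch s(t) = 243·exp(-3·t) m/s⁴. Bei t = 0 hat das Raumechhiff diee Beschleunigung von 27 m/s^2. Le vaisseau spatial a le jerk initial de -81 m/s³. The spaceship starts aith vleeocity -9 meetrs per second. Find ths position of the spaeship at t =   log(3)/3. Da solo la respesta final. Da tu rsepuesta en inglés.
At t = log(3)/3, x = 1.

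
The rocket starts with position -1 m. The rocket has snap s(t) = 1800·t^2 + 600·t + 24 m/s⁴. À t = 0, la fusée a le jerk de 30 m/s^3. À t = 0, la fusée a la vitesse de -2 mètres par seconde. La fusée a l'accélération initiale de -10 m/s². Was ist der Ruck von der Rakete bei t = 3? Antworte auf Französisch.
En partant du snap s(t) = 1800·t^2 + 600·t + 24, nous prenons 1 intégrale. En prenant ∫s(t)dt et en appliquant j(0) = 30, nous trouvons j(t) = 600·t^3 + 300·t^2 + 24·t + 30. En utilisant j(t) = 600·t^3 + 300·t^2 + 24·t + 30 et en substituant t = 3, nous trouvons j = 19002.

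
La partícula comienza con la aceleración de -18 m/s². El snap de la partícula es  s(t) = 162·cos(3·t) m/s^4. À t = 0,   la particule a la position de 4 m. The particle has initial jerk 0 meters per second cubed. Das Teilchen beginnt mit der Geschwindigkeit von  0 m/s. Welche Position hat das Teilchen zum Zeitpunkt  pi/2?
Um dies zu lösen, müssen wir 4 Integrale unserer Gleichung für den Snap s(t) = 162·cos(3·t) finden. Das Integral von dem Snap, mit j(0) = 0, ergibt den Ruck: j(t) = 54·sin(3·t). Das Integral von dem Ruck, mit a(0) = -18, ergibt die Beschleunigung: a(t) = -18·cos(3·t). Mit ∫a(t)dt und Anwendung von v(0) = 0, finden wir v(t) = -6·sin(3·t). Durch Integration von der Geschwindigkeit und Verwendung der Anfangsbedingung x(0) = 4, erhalten wir x(t) = 2·cos(3·t) + 2. Mit x(t) = 2·cos(3·t) + 2 und Einsetzen von t = pi/2, finden wir x = 2.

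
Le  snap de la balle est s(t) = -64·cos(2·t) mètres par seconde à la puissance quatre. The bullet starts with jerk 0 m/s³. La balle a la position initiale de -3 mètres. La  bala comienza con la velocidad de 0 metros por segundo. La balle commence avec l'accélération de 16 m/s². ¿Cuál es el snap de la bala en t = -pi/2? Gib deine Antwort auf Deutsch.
Wir haben den Snap s(t) = -64·cos(2·t). Durch Einsetzen von t = -pi/2: s(-pi/2) = 64.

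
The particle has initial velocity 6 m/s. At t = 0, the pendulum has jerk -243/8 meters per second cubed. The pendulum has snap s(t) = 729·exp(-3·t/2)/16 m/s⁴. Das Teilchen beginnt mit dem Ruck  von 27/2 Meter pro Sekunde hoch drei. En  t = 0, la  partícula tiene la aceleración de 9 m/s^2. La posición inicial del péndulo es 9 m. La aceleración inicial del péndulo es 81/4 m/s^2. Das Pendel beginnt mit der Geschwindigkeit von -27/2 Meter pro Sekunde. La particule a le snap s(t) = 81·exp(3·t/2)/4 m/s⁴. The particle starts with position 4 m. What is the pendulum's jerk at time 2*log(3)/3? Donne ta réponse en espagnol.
Para resolver esto, necesitamos tomar 1 antiderivada de nuestra ecuación del snap s(t) = 729·exp(-3·t/2)/16. Integrando el snap y usando la condición inicial j(0) = -243/8, obtenemos j(t) = -243·exp(-3·t/2)/8. Tenemos la sacudida j(t) = -243·exp(-3·t/2)/8. Sustituyendo t = 2*log(3)/3: j(2*log(3)/3) = -81/8.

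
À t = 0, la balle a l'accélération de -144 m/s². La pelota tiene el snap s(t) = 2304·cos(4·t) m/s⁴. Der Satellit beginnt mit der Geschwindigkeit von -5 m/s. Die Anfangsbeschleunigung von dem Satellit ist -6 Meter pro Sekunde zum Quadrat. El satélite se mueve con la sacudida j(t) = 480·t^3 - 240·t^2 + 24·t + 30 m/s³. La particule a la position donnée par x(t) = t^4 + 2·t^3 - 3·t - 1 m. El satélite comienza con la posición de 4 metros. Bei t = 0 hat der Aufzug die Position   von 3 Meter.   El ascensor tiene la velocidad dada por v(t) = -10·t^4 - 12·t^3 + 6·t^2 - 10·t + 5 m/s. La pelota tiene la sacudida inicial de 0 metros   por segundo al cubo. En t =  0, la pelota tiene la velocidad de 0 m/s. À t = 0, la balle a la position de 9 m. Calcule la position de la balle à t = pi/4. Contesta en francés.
Pour résoudre ceci, nous devons prendre 4 intégrales de notre équation du snap s(t) = 2304·cos(4·t). La primitive du snap est le jerk. En utilisant j(0) = 0, nous obtenons j(t) = 576·sin(4·t). En intégrant le jerk et en utilisant la condition initiale a(0) = -144, nous obtenons a(t) = -144·cos(4·t). La primitive de l'accélération est la vitesse. En utilisant v(0) = 0, nous obtenons v(t) = -36·sin(4·t). La primitive de la vitesse est la position. En utilisant x(0) = 9, nous obtenons x(t) = 9·cos(4·t). Nous avons la position x(t) = 9·cos(4·t). En substituant t = pi/4: x(pi/4) = -9.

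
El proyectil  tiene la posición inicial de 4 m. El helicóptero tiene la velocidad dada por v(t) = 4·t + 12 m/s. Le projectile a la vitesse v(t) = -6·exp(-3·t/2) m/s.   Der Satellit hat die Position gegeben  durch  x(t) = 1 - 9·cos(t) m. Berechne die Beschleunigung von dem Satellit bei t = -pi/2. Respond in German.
Ausgehend von der Position x(t) = 1 - 9·cos(t), nehmen wir 2 Ableitungen. Durch Ableiten von der Position erhalten wir die Geschwindigkeit: v(t) = 9·sin(t). Die Ableitung von der Geschwindigkeit ergibt die Beschleunigung: a(t) = 9·cos(t). Mit a(t) = 9·cos(t) und Einsetzen von t = -pi/2, finden wir a = 0.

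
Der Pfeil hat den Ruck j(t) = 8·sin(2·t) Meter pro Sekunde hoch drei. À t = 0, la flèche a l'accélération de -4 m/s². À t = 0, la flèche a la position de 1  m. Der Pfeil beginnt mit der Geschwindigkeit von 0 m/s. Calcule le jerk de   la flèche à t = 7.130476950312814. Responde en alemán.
Mit j(t) = 8·sin(2·t) und Einsetzen von t = 7.130476950312814, finden wir j = 7.93878538162860.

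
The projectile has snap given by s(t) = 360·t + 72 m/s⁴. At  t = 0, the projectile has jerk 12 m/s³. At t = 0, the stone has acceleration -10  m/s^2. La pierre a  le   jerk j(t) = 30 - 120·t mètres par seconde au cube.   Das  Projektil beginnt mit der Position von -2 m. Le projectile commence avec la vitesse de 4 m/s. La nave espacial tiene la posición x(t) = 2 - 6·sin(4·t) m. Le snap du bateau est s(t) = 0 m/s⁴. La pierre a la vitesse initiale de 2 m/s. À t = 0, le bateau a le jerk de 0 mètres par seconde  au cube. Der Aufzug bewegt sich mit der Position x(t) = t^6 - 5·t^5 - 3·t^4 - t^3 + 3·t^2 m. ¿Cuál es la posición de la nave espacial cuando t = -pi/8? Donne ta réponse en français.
Nous avons la position x(t) = 2 - 6·sin(4·t). En substituant t = -pi/8: x(-pi/8) = 8.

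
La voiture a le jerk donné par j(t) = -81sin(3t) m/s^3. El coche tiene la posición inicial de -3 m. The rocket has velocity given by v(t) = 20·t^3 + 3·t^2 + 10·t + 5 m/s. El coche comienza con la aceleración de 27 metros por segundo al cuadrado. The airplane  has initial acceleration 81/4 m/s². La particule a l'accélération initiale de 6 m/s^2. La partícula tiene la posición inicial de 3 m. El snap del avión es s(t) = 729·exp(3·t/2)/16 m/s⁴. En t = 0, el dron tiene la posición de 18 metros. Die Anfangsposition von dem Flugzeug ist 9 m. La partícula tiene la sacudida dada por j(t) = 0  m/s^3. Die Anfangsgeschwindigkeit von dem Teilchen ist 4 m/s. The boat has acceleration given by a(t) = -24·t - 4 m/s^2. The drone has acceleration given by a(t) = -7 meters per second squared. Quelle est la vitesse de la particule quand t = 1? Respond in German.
Wir müssen unsere Gleichung für den Ruck j(t) = 0 2-mal integrieren. Mit ∫j(t)dt und Anwendung von a(0) = 6, finden wir a(t) = 6. Das Integral von der Beschleunigung, mit v(0) = 4, ergibt die Geschwindigkeit: v(t) = 6·t + 4. Aus der Gleichung für die Geschwindigkeit v(t) = 6·t + 4, setzen wir t = 1 ein und erhalten v = 10.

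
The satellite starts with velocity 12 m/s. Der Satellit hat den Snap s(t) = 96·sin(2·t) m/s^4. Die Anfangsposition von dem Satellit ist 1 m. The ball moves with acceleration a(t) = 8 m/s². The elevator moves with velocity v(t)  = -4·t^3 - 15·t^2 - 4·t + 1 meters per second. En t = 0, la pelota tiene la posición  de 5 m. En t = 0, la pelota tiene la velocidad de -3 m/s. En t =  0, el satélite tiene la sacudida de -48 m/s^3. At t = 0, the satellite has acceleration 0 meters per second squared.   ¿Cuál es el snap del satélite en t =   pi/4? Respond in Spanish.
Tenemos el snap s(t) = 96·sin(2·t). Sustituyendo t = pi/4: s(pi/4) = 96.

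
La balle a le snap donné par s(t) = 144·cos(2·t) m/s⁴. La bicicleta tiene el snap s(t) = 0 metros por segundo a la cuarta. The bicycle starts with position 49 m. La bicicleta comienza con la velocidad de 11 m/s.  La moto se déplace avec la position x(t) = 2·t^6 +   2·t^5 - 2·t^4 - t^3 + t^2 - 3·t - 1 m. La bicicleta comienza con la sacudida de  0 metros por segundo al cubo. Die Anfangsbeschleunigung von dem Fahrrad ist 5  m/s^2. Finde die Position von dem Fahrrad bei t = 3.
Um dies zu lösen, müssen wir 4 Stammfunktionen unserer Gleichung für den Snap s(t) = 0 finden. Die Stammfunktion von dem Snap ist der Ruck. Mit j(0) = 0 erhalten wir j(t) = 0. Durch Integration von dem Ruck und Verwendung der Anfangsbedingung a(0) = 5, erhalten wir a(t) = 5. Das Integral von der Beschleunigung ist die Geschwindigkeit. Mit v(0) = 11 erhalten wir v(t) = 5·t + 11. Die Stammfunktion von der Geschwindigkeit, mit x(0) = 49, ergibt die Position: x(t) = 5·t^2/2 + 11·t + 49. Aus der Gleichung für die Position x(t) = 5·t^2/2 + 11·t + 49, setzen wir t = 3 ein und erhalten x = 209/2.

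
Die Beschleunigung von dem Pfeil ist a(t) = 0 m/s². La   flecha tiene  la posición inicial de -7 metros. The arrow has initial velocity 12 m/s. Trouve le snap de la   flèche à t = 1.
En partant de l'accélération a(t) = 0, nous prenons 2 dérivées. En dérivant l'accélération, nous obtenons le jerk: j(t) = 0. En prenant d/dt de j(t), nous trouvons s(t) = 0. De l'équation du snap s(t) = 0, nous substituons t = 1 pour obtenir s = 0.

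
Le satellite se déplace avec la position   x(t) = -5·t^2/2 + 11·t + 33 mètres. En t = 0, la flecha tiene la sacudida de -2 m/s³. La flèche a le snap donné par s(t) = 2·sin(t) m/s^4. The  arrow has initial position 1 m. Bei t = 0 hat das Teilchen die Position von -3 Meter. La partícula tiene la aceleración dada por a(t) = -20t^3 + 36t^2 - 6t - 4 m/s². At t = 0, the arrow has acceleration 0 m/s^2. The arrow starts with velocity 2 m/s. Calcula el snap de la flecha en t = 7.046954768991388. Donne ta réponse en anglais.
From the given snap equation s(t) = 2·sin(t), we substitute t = 7.046954768991388 to get s = 1.38329757184045.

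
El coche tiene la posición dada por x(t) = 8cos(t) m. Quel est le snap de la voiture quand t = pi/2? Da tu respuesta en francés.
En partant de la position x(t) = 8·cos(t), nous prenons 4 dérivées. En prenant d/dt de x(t), nous trouvons v(t) = -8·sin(t). En prenant d/dt de v(t), nous trouvons a(t) = -8·cos(t). En dérivant l'accélération, nous obtenons le jerk: j(t) = 8·sin(t). En dérivant le jerk, nous obtenons le snap: s(t) = 8·cos(t). De l'équation du snap s(t) = 8·cos(t), nous substituons t = pi/2 pour obtenir s = 0.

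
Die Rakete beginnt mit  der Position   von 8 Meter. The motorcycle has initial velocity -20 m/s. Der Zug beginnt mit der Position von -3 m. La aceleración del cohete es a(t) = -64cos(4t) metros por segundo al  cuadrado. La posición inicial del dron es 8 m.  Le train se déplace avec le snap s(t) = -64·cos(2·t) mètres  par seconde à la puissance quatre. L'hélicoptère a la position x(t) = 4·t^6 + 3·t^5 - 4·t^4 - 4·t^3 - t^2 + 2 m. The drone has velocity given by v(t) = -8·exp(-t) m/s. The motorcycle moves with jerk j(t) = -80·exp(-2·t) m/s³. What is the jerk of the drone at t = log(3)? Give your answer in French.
Pour résoudre ceci, nous devons prendre 2 dérivées de notre équation de la vitesse v(t) = -8·exp(-t). La dérivée de la vitesse donne l'accélération: a(t) = 8·exp(-t). En prenant d/dt de a(t), nous trouvons j(t) = -8·exp(-t). Nous avons le jerk j(t) = -8·exp(-t). En substituant t = log(3): j(log(3)) = -8/3.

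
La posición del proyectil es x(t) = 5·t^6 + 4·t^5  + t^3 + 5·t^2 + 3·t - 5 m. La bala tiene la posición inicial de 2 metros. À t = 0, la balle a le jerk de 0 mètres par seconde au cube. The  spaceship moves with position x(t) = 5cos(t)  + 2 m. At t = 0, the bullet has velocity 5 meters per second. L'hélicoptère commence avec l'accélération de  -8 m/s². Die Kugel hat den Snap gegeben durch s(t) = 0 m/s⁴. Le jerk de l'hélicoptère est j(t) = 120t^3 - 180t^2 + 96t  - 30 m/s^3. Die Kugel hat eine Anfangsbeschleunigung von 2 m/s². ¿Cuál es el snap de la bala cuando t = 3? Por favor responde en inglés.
We have snap s(t) = 0. Substituting t = 3: s(3) = 0.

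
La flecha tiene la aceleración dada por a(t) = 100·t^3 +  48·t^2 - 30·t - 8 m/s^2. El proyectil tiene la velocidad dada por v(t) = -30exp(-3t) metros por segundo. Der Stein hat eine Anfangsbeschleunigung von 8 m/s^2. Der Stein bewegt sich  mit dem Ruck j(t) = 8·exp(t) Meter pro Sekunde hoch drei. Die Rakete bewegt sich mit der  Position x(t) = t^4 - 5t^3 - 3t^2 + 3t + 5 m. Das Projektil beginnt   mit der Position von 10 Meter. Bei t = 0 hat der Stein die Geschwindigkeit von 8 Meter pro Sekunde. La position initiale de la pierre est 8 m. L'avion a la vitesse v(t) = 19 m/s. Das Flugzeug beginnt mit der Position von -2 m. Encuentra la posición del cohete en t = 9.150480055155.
Tenemos la posición x(t) = t^4 - 5·t^3 - 3·t^2 + 3·t + 5. Sustituyendo t = 9.150480055155: x(9.150480055155) = 2961.27843445714.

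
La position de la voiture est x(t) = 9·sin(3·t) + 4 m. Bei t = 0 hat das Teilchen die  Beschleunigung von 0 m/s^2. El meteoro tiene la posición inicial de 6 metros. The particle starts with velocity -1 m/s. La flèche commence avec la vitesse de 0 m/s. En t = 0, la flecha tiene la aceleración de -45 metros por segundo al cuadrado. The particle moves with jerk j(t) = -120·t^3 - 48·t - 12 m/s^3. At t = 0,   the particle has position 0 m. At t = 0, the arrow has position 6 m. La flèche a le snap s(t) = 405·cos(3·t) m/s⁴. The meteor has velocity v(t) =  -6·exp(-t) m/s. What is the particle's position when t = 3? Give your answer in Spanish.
Partiendo de la sacudida j(t) = -120·t^3 - 48·t - 12, tomamos 3 integrales. La antiderivada de la sacudida, con a(0) = 0, da la aceleración: a(t) = 6·t·(-5·t^3 - 4·t - 2). Tomando ∫a(t)dt y aplicando v(0) = -1, encontramos v(t) = -6·t^5 - 8·t^3 - 6·t^2 - 1. Integrando la velocidad y usando la condición inicial x(0) = 0, obtenemos x(t) = -t^6 - 2·t^4 - 2·t^3 - t. Tenemos la posición x(t) = -t^6 - 2·t^4 - 2·t^3 - t. Sustituyendo t = 3: x(3) = -948.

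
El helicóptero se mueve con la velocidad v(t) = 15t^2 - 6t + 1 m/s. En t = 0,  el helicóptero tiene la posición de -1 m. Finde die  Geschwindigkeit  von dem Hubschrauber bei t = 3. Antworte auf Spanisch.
De la ecuación de la velocidad v(t) = 15·t^2 - 6·t + 1, sustituimos t = 3 para obtener v = 118.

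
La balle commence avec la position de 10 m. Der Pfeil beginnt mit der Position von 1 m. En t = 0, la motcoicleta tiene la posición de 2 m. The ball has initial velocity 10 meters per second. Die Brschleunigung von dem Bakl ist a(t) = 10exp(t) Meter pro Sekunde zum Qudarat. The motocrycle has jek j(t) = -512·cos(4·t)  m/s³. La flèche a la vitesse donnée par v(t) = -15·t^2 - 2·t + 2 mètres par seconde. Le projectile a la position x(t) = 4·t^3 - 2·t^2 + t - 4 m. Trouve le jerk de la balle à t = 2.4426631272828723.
Pour résoudre ceci, nous devons prendre 1 dérivée de notre équation de l'accélération a(t) = 10·exp(t). En prenant d/dt de a(t), nous trouvons j(t) = 10·exp(t). En utilisant j(t) = 10·exp(t) et en substituant t = 2.4426631272828723, nous trouvons j = 115.036356315738.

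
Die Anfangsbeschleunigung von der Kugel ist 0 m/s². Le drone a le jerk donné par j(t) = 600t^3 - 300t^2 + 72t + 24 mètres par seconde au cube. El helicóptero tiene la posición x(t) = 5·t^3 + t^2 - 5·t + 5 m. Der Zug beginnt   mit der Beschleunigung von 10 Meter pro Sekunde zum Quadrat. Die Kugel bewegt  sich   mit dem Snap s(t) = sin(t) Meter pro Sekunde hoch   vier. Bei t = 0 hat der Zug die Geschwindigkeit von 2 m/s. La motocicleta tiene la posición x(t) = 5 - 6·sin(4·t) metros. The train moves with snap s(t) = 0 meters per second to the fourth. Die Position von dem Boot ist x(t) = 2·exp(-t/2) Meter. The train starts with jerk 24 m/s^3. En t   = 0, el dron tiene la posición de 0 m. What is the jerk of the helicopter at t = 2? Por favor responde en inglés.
Starting from position x(t) = 5·t^3 + t^2 - 5·t + 5, we take 3 derivatives. Differentiating position, we get velocity: v(t) = 15·t^2 + 2·t - 5. Differentiating velocity, we get acceleration: a(t) = 30·t + 2. Taking d/dt of a(t), we find j(t) = 30. From the given jerk equation j(t) = 30, we substitute t = 2 to get j = 30.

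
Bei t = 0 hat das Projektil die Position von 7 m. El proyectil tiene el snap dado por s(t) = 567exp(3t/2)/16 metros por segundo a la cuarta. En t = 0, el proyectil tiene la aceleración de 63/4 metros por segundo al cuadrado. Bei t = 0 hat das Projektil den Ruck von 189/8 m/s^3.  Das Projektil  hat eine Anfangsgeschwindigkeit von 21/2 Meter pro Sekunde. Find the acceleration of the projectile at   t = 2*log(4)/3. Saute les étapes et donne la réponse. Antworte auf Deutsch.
Die Antwort ist 63.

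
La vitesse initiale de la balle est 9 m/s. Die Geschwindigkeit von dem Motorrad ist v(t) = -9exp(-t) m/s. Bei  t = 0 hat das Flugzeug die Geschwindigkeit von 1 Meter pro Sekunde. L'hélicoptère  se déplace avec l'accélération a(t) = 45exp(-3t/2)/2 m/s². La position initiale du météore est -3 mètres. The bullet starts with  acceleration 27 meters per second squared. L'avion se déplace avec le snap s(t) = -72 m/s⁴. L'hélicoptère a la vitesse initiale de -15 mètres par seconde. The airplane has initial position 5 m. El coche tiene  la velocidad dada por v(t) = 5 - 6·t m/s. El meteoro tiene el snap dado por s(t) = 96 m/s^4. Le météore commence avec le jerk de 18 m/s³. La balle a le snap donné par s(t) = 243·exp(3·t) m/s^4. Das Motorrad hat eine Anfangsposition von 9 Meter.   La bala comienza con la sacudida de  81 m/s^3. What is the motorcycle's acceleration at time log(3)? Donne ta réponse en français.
Pour résoudre ceci, nous devons prendre 1 dérivée de notre équation de la vitesse v(t) = -9·exp(-t). En dérivant la vitesse, nous obtenons l'accélération: a(t) = 9·exp(-t). En utilisant a(t) = 9·exp(-t) et en substituant t = log(3), nous trouvons a = 3.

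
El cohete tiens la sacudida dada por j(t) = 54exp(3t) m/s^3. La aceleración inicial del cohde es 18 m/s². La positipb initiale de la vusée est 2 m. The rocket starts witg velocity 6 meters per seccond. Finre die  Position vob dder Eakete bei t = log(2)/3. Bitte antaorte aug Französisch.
Nous devons trouver l'intégrale de notre équation du jerk j(t) = 54·exp(3·t) 3 fois. En prenant ∫j(t)dt et en appliquant a(0) = 18, nous trouvons a(t) = 18·exp(3·t). La primitive de l'accélération est la vitesse. En utilisant v(0) = 6, nous obtenons v(t) = 6·exp(3·t). La primitive de la vitesse est la position. En utilisant x(0) = 2, nous obtenons x(t) = 2·exp(3·t). En utilisant x(t) = 2·exp(3·t) et en substituant t = log(2)/3, nous trouvons x = 4.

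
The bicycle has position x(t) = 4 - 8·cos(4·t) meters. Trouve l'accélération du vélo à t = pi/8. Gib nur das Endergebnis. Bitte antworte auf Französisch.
La réponse est 0.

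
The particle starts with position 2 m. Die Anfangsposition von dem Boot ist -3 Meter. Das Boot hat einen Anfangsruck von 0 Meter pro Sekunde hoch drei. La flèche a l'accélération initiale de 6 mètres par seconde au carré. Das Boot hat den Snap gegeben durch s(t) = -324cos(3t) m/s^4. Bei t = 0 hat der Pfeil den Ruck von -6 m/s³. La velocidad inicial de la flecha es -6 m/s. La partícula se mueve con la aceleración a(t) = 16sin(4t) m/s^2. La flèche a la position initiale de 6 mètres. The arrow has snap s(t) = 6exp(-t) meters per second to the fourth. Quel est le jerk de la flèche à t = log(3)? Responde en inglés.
To find the answer, we compute 1 integral of s(t) = 6·exp(-t). The integral of snap, with j(0) = -6, gives jerk: j(t) = -6·exp(-t). We have jerk j(t) = -6·exp(-t). Substituting t = log(3): j(log(3)) = -2.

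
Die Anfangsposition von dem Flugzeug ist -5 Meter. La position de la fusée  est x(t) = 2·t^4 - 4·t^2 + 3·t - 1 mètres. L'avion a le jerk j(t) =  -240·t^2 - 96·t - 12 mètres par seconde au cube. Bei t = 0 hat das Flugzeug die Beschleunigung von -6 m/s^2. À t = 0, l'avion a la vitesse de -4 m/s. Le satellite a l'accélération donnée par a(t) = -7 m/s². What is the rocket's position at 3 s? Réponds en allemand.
Aus der Gleichung für die Position x(t) = 2·t^4 - 4·t^2 + 3·t - 1, setzen wir t = 3 ein und erhalten x = 134.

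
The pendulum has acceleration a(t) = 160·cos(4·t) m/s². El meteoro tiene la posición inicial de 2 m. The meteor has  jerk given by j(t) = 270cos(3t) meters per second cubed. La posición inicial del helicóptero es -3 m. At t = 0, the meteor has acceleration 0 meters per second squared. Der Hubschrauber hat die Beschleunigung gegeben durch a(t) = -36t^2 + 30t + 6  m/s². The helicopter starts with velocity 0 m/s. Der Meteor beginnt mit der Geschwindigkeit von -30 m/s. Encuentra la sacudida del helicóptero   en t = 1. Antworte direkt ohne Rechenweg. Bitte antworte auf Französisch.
j(1) = -42.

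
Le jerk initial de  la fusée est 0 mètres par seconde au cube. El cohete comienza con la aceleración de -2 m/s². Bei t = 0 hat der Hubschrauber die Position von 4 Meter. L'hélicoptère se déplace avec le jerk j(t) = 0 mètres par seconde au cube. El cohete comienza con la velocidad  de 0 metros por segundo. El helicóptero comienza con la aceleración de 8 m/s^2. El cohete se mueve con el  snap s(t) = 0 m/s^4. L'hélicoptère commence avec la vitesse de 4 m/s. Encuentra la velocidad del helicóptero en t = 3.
Partiendo de la sacudida j(t) = 0, tomamos 2 antiderivadas. La integral de la sacudida es la aceleración. Usando a(0) = 8, obtenemos a(t) = 8. La integral de la aceleración es la velocidad. Usando v(0) = 4, obtenemos v(t) = 8·t + 4. Usando v(t) = 8·t + 4 y sustituyendo t = 3, encontramos v = 28.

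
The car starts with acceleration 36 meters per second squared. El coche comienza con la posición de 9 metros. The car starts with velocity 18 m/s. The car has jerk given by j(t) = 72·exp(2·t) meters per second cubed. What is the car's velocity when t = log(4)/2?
Starting from jerk j(t) = 72·exp(2·t), we take 2 integrals. Taking ∫j(t)dt and applying a(0) = 36, we find a(t) = 36·exp(2·t). Integrating acceleration and using the initial condition v(0) = 18, we get v(t) = 18·exp(2·t). Using v(t) = 18·exp(2·t) and substituting t = log(4)/2, we find v = 72.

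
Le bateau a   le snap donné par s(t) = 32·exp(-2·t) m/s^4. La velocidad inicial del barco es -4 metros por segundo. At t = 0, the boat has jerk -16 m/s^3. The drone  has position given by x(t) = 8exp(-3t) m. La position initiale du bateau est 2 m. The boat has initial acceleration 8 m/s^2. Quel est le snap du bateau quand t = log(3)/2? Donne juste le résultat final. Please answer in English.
The snap at t = log(3)/2 is s = 32/3.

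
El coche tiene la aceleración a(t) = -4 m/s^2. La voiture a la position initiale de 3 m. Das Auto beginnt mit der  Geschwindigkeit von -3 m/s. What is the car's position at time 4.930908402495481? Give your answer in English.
To solve this, we need to take 2 integrals of our acceleration equation a(t) = -4. Integrating acceleration and using the initial condition v(0) = -3, we get v(t) = -4·t - 3. Taking ∫v(t)dt and applying x(0) = 3, we find x(t) = -2·t^2 - 3·t + 3. From the given position equation x(t) = -2·t^2 - 3·t + 3, we substitute t = 4.930908402495481 to get x = -60.4204405550875.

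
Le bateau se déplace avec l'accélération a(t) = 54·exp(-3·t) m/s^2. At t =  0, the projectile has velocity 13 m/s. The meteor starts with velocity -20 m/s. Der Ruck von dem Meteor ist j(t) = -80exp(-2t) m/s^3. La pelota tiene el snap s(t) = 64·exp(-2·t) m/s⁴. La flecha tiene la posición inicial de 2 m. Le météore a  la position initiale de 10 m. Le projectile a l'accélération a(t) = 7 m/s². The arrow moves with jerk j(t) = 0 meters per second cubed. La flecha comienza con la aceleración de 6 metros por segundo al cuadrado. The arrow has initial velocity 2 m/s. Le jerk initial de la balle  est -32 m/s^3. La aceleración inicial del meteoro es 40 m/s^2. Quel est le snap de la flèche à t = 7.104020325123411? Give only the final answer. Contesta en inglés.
The answer is 0.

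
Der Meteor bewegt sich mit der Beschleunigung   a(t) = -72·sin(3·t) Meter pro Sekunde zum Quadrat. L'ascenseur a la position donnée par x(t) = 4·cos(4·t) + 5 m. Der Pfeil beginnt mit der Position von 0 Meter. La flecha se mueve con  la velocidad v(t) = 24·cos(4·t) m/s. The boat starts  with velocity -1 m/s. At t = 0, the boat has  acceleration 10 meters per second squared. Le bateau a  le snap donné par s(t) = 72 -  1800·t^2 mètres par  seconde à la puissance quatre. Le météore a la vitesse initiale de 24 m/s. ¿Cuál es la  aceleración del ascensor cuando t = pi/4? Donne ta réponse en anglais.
To solve this, we need to take 2 derivatives of our position equation x(t) = 4·cos(4·t) + 5. The derivative of position gives velocity: v(t) = -16·sin(4·t). The derivative of velocity gives acceleration: a(t) = -64·cos(4·t). From the given acceleration equation a(t) = -64·cos(4·t), we substitute t = pi/4 to get a = 64.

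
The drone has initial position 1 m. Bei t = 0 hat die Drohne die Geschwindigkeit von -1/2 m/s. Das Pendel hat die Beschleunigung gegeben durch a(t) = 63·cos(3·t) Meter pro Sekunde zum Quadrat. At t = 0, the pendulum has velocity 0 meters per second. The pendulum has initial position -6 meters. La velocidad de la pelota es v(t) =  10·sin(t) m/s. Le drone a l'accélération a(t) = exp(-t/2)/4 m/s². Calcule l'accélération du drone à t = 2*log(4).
En utilisant a(t) = exp(-t/2)/4 et en substituant t = 2*log(4), nous trouvons a = 1/16.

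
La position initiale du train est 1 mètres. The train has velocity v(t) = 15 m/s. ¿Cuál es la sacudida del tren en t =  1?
Partiendo de la velocidad v(t) = 15, tomamos 2 derivadas. Tomando d/dt de v(t), encontramos a(t) = 0. Tomando d/dt de a(t), encontramos j(t) = 0. Usando j(t) = 0 y sustituyendo t = 1, encontramos j = 0.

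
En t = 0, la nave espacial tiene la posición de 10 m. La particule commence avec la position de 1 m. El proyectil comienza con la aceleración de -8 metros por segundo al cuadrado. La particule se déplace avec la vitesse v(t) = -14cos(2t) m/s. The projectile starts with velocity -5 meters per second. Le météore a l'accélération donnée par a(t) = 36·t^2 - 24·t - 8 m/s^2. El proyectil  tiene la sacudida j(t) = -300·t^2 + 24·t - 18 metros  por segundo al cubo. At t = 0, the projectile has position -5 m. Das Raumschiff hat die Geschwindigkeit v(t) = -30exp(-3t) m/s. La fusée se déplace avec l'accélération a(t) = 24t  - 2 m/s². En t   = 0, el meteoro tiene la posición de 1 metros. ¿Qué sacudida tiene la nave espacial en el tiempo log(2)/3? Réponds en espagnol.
Partiendo de la velocidad v(t) = -30·exp(-3·t), tomamos 2 derivadas. Derivando la velocidad, obtenemos la aceleración: a(t) = 90·exp(-3·t). Derivando la aceleración, obtenemos la sacudida: j(t) = -270·exp(-3·t). De la ecuación de la sacudida j(t) = -270·exp(-3·t), sustituimos t = log(2)/3 para obtener j = -135.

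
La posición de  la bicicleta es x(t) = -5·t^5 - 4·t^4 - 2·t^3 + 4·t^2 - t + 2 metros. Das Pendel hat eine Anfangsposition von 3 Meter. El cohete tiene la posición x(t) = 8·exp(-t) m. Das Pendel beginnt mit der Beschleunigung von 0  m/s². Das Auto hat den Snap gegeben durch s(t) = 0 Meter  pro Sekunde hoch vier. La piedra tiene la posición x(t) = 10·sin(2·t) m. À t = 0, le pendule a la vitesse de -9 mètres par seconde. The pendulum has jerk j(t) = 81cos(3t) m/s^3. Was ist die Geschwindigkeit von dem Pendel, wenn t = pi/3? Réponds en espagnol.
Debemos encontrar la antiderivada de nuestra ecuación de la sacudida j(t) = 81·cos(3·t) 2 veces. Integrando la sacudida y usando la condición inicial a(0) = 0, obtenemos a(t) = 27·sin(3·t). Tomando ∫a(t)dt y aplicando v(0) = -9, encontramos v(t) = -9·cos(3·t). Usando v(t) = -9·cos(3·t) y sustituyendo t = pi/3, encontramos v = 9.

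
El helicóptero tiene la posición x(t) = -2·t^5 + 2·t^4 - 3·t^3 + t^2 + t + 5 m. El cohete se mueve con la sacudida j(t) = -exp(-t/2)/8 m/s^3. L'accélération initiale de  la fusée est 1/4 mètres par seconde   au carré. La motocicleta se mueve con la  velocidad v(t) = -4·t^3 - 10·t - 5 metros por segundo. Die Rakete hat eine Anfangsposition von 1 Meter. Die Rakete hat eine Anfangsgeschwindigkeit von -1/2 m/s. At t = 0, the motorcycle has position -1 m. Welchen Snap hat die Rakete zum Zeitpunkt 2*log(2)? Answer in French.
En partant du jerk j(t) = -exp(-t/2)/8, nous prenons 1 dérivée. En prenant d/dt de j(t), nous trouvons s(t) = exp(-t/2)/16. Nous avons le snap s(t) = exp(-t/2)/16. En substituant t = 2*log(2): s(2*log(2)) = 1/32.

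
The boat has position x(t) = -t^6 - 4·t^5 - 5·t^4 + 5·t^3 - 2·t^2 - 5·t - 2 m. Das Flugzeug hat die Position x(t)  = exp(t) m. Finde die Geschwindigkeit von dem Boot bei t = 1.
Ausgehend von der Position x(t) = -t^6 - 4·t^5 - 5·t^4 + 5·t^3 - 2·t^2 - 5·t - 2, nehmen wir 1 Ableitung. Die Ableitung von der Position ergibt die Geschwindigkeit: v(t) = -6·t^5 - 20·t^4 - 20·t^3 + 15·t^2 - 4·t - 5. Aus der Gleichung für die Geschwindigkeit v(t) = -6·t^5 - 20·t^4 - 20·t^3 + 15·t^2 - 4·t - 5, setzen wir t = 1 ein und erhalten v = -40.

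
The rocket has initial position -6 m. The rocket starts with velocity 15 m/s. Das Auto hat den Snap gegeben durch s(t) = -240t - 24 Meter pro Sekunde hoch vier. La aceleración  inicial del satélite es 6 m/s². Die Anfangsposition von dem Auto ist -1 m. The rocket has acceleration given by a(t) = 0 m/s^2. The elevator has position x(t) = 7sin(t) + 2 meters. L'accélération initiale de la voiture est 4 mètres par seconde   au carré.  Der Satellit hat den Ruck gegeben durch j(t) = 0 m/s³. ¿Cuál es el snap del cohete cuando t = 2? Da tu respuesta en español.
Para resolver esto, necesitamos tomar 2 derivadas de nuestra ecuación de la aceleración a(t) = 0. La derivada de la aceleración da la sacudida: j(t) = 0. Derivando la sacudida, obtenemos el snap: s(t) = 0. Tenemos el snap s(t) = 0. Sustituyendo t = 2: s(2) = 0.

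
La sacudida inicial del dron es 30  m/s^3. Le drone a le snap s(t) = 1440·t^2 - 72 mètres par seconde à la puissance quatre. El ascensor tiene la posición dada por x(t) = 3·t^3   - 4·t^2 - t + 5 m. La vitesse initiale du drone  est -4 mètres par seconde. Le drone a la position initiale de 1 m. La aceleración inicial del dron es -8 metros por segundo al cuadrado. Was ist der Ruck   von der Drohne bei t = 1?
Ausgehend von dem Snap s(t) = 1440·t^2 - 72, nehmen wir 1 Integral. Das Integral von dem Snap, mit j(0) = 30, ergibt den Ruck: j(t) = 480·t^3 - 72·t + 30. Mit j(t) = 480·t^3 - 72·t + 30 und Einsetzen von t = 1, finden wir j = 438.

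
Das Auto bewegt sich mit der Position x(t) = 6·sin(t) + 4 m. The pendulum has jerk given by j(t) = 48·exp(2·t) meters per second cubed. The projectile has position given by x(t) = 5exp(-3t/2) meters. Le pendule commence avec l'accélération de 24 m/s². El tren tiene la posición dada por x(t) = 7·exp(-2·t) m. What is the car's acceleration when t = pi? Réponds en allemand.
Um dies zu lösen, müssen wir 2 Ableitungen unserer Gleichung für die Position x(t) = 6·sin(t) + 4 nehmen. Mit d/dt von x(t) finden wir v(t) = 6·cos(t). Die Ableitung von der Geschwindigkeit ergibt die Beschleunigung: a(t) = -6·sin(t). Aus der Gleichung für die Beschleunigung a(t) = -6·sin(t), setzen wir t = pi ein und erhalten a = 0.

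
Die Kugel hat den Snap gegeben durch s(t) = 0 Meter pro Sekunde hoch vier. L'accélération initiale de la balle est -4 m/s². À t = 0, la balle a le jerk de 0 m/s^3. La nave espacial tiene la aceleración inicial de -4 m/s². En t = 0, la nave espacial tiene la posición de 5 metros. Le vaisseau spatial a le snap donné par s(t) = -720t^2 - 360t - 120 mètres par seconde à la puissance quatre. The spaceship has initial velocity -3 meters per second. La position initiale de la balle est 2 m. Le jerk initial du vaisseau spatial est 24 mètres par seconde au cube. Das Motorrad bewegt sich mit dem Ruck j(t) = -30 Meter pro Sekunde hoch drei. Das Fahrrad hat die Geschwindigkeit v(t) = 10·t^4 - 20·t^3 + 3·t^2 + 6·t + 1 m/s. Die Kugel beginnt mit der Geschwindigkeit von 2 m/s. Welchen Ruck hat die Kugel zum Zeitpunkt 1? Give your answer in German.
Um dies zu lösen, müssen wir 1 Integral unserer Gleichung für den Snap s(t) = 0 finden. Die Stammfunktion von dem Snap ist der Ruck. Mit j(0) = 0 erhalten wir j(t) = 0. Mit j(t) = 0 und Einsetzen von t = 1, finden wir j = 0.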